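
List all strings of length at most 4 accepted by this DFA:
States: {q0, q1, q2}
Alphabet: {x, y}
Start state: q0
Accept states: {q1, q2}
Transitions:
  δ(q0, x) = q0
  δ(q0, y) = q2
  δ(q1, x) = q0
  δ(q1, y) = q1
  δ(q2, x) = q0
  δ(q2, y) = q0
y, xy, xxy, yxy, yyy, xxxy, xyxy, xyyy, yxxy, yyxy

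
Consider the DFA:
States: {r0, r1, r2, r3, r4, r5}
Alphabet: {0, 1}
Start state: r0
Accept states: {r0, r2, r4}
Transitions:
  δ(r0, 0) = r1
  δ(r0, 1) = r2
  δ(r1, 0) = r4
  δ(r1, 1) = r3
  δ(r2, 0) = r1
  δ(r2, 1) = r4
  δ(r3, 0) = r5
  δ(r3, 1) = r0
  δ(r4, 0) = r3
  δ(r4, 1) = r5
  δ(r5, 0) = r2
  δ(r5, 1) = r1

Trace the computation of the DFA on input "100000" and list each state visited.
read '1': r0 → r2
  read '0': r2 → r1
  read '0': r1 → r4
  read '0': r4 → r3
  read '0': r3 → r5
  read '0': r5 → r2
r0 -> r2 -> r1 -> r4 -> r3 -> r5 -> r2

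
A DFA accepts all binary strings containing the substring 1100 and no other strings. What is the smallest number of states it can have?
By Myhill–Nerode, count the distinguishable equivalence classes: 5 classes — one per longest suffix of the input that is a prefix of '1100' (lengths 0 through 3), plus an absorbing 'already seen 1100' class.
5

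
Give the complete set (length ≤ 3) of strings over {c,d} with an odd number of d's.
d, cd, dc, ccd, cdc, dcc, ddd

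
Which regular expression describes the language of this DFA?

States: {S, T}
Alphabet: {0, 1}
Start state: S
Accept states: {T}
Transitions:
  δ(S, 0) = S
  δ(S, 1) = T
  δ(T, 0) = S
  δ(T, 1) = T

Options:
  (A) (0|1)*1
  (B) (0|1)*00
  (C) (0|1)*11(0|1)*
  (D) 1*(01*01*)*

Check each option against the DFA on short strings; one disagreement eliminates an option:
  (A) (0|1)*1: agrees with the DFA on every string of length ≤ 6
  (B) (0|1)*00: on '1' the DFA goes S → T and accepts (T ∈ Accept), but the regex does not match it → eliminate
  (C) (0|1)*11(0|1)*: on '1' the DFA goes S → T and accepts (T ∈ Accept), but the regex does not match it → eliminate
  (D) 1*(01*01*)*: on ε the DFA stays in S and rejects (S ∉ Accept), but the regex matches it → eliminate
Only (A) is consistent with the DFA.
(A) (0|1)*1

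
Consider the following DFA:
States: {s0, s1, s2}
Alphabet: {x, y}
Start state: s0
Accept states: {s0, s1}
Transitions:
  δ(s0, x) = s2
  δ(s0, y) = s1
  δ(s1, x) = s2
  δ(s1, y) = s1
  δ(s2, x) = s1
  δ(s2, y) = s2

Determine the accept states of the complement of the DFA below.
Complement accept states = All states \ Original accept states
= {s0, s1, s2} \ {s0, s1}
{s2}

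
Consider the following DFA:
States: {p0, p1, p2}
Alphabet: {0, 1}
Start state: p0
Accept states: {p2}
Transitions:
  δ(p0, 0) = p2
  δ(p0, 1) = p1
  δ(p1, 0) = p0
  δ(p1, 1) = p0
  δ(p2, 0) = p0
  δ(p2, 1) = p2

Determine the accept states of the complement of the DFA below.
Complement accept states = All states \ Original accept states
= {p0, p1, p2} \ {p2}
{p0, p1}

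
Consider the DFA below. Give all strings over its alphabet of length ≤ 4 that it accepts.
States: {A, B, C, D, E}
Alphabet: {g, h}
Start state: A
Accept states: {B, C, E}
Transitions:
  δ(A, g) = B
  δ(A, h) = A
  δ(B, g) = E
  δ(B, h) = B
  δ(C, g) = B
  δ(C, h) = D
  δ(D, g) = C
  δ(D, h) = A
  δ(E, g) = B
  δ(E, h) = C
g, gg, gh, hg, ggg, ggh, ghg, ghh, hgg, hgh, hhg, gggg, gggh, gghg, ghgg, ghgh, ghhg, ghhh, hggg, hggh, hghg, hghh, hhgg, hhgh, hhhg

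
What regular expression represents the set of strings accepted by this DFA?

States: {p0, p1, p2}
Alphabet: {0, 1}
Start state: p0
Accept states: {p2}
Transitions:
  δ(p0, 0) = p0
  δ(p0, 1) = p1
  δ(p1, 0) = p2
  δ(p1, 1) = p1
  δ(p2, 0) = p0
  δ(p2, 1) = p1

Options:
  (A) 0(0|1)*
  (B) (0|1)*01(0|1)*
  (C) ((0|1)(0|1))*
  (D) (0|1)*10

Check each option against the DFA on short strings; one disagreement eliminates an option:
  (A) 0(0|1)*: on '0' the DFA goes p0 → p0 and rejects (p0 ∉ Accept), but the regex matches it → eliminate
  (B) (0|1)*01(0|1)*: on '01' the DFA goes p0 → p0 → p1 and rejects (p1 ∉ Accept), but the regex matches it → eliminate
  (C) ((0|1)(0|1))*: on ε the DFA stays in p0 and rejects (p0 ∉ Accept), but the regex matches it → eliminate
  (D) (0|1)*10: agrees with the DFA on every string of length ≤ 6
Only (D) is consistent with the DFA.
(D) (0|1)*10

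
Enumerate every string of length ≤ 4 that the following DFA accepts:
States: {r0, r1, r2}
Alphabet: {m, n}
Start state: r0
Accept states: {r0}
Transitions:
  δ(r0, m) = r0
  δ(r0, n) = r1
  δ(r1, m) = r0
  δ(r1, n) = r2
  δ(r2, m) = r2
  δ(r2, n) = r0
ε, m, mm, nm, mmm, mnm, nmm, nnn, mmmm, mmnm, mnmm, mnnn, nmmm, nmnm, nnmn, nnnm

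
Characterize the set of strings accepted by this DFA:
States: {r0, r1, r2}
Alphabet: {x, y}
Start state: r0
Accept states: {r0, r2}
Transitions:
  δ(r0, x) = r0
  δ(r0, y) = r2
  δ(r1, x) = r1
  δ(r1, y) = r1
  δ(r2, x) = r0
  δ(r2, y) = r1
Testing a few strings:
  'x' → accept
  'xx' → accept
  'yyyx' → reject
  'xyyy' → reject
State roles: r0=last symbol not y (ok); r1=saw yy (dead); r2=last symbol y (ok)
All strings over {x,y} with no two consecutive y's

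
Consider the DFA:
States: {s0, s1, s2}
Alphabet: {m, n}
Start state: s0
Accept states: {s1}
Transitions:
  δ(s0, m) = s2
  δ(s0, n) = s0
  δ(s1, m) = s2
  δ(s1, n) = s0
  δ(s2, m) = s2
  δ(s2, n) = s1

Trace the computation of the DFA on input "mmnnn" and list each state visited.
read 'm': s0 → s2
  read 'm': s2 → s2
  read 'n': s2 → s1
  read 'n': s1 → s0
  read 'n': s0 → s0
s0 -> s2 -> s2 -> s1 -> s0 -> s0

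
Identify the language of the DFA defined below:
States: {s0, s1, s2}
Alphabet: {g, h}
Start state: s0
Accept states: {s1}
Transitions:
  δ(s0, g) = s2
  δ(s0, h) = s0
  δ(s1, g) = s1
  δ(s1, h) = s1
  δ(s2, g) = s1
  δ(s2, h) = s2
Testing a few strings:
  'gg' → accept
  'h' → reject
  'hghh' → reject
  'ggh' → accept
State roles: s0=zero g's seen; s1=≥ two g's seen; s2=one g seen
All strings over {g,h} containing at least two g's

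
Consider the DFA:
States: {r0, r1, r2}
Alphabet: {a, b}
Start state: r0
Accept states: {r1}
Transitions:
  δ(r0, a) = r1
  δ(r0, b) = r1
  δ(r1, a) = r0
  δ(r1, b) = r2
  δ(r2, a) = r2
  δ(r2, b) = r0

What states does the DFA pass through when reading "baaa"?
read 'b': r0 → r1
  read 'a': r1 → r0
  read 'a': r0 → r1
  read 'a': r1 → r0
r0 -> r1 -> r0 -> r1 -> r0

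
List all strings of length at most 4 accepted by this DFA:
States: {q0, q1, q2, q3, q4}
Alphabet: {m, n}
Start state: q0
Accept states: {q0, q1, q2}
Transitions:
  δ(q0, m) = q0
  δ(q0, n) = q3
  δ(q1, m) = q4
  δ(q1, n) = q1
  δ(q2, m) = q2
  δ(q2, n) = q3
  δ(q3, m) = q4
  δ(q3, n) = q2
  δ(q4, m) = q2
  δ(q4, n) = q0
ε, m, mm, nn, mmm, mnn, nmm, nmn, nnm, mmmm, mmnn, mnmm, mnmn, mnnm, nmmm, nmnm, nnmm, nnnn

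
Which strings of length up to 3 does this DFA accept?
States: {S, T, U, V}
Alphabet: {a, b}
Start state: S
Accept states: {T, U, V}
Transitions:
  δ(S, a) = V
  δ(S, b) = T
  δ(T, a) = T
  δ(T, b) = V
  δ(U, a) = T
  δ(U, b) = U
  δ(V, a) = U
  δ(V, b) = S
a, b, aa, ba, bb, aaa, aab, aba, abb, baa, bab, bba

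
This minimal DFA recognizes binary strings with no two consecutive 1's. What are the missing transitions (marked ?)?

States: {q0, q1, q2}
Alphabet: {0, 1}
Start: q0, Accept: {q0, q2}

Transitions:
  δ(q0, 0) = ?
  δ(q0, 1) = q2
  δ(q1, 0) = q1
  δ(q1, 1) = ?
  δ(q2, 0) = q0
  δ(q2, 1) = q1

From the language and accept set, identify what each state tracks — q0: last symbol not 1 (ok); q1: saw 11 (dead); q2: last symbol 1 (ok).
Each missing δ(q, a) is the state matching the new tracked value after reading a.
δ(q0, 0) = q0; δ(q1, 1) = q1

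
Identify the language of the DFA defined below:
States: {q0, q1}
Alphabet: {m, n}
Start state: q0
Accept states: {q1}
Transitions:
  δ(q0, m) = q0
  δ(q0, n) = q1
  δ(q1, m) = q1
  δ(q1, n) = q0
Testing a few strings:
  'nmn' → reject
  'n' → accept
  'nm' → accept
  'mm' → reject
State roles: q0=even number of n's so far; q1=odd number of n's so far
All strings over {m,n} with an odd number of n's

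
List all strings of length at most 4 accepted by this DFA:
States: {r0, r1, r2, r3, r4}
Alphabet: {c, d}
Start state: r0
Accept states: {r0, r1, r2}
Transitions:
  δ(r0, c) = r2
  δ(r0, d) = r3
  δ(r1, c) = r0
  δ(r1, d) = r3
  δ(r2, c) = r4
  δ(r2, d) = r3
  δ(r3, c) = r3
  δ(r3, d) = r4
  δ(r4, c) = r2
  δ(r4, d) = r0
ε, c, ccc, ccd, ddc, ddd, ccdc, cddc, cddd, dcdc, dcdd, dddc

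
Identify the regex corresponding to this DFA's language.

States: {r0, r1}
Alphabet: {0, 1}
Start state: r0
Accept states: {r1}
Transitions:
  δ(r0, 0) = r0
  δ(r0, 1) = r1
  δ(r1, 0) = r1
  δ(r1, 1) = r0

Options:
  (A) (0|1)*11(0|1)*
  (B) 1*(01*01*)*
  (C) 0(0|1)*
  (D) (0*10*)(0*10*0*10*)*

Check each option against the DFA on short strings; one disagreement eliminates an option:
  (A) (0|1)*11(0|1)*: on '1' the DFA goes r0 → r1 and accepts (r1 ∈ Accept), but the regex does not match it → eliminate
  (B) 1*(01*01*)*: on ε the DFA stays in r0 and rejects (r0 ∉ Accept), but the regex matches it → eliminate
  (C) 0(0|1)*: on '0' the DFA goes r0 → r0 and rejects (r0 ∉ Accept), but the regex matches it → eliminate
  (D) (0*10*)(0*10*0*10*)*: agrees with the DFA on every string of length ≤ 6
Only (D) is consistent with the DFA.
(D) (0*10*)(0*10*0*10*)*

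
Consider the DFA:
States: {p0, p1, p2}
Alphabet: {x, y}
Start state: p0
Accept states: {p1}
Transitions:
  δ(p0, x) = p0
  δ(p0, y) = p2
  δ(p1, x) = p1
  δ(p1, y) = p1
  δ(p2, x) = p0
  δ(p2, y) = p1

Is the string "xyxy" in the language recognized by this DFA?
Processing string "xyxy":
  p0 --x--> p0
  p0 --y--> p2
  p2 --x--> p0
  p0 --y--> p2
Final state: p2
Accept states: {p1}
No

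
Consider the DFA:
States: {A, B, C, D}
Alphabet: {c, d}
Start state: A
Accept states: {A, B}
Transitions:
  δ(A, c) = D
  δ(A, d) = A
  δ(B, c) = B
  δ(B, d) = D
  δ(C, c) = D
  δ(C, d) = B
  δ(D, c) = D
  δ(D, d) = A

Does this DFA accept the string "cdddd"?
Processing string "cdddd":
  A --c--> D
  D --d--> A
  A --d--> A
  A --d--> A
  A --d--> A
Final state: A
Accept states: {A, B}
Yes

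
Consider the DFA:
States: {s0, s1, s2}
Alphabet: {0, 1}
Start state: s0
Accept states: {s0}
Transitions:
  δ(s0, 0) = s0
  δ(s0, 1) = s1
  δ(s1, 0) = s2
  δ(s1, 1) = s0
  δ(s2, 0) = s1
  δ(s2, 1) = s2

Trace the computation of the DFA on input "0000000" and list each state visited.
read '0': s0 → s0
  read '0': s0 → s0
  read '0': s0 → s0
  read '0': s0 → s0
  read '0': s0 → s0
  read '0': s0 → s0
  read '0': s0 → s0
s0 -> s0 -> s0 -> s0 -> s0 -> s0 -> s0 -> s0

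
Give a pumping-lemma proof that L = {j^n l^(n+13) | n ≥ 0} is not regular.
Assume L is regular with pumping length p. Idea: pumping the j-block breaks the fixed offset of 13.
Choose s = j^p l^(p+13) ∈ L. By the pumping lemma, s = xyz with |xy| ≤ p, |y| > 0, so y = j^k with k ≥ 1. Then xy²z = j^(p+k) l^(p+13). For this to be in L we would need p+13 = (p+k)+13, i.e. k = 0, contradicting k ≥ 1. So xy²z ∉ L.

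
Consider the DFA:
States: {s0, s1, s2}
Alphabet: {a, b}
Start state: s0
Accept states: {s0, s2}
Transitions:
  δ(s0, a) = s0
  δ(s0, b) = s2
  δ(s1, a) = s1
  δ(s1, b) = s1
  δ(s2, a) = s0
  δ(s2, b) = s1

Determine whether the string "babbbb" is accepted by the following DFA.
Processing string "babbbb":
  s0 --b--> s2
  s2 --a--> s0
  s0 --b--> s2
  s2 --b--> s1
  s1 --b--> s1
  s1 --b--> s1
Final state: s1
Accept states: {s0, s2}
No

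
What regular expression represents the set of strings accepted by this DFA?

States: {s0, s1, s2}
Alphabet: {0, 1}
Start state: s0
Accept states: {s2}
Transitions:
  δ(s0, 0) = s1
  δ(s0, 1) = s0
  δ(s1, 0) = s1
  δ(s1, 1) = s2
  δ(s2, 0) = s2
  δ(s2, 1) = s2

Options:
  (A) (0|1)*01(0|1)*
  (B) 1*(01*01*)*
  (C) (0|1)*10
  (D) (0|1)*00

Check each option against the DFA on short strings; one disagreement eliminates an option:
  (A) (0|1)*01(0|1)*: agrees with the DFA on every string of length ≤ 6
  (B) 1*(01*01*)*: on ε the DFA stays in s0 and rejects (s0 ∉ Accept), but the regex matches it → eliminate
  (C) (0|1)*10: on '01' the DFA goes s0 → s1 → s2 and accepts (s2 ∈ Accept), but the regex does not match it → eliminate
  (D) (0|1)*00: on '00' the DFA goes s0 → s1 → s1 and rejects (s1 ∉ Accept), but the regex matches it → eliminate
Only (A) is consistent with the DFA.
(A) (0|1)*01(0|1)*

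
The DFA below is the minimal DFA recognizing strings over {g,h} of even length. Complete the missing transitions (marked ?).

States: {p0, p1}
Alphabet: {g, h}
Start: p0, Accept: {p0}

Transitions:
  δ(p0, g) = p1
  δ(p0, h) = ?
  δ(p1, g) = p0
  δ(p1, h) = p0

From the language and accept set, identify what each state tracks — p0: even length so far; p1: odd length so far.
Each missing δ(q, a) is the state matching the new tracked value after reading a.
δ(p0, h) = p1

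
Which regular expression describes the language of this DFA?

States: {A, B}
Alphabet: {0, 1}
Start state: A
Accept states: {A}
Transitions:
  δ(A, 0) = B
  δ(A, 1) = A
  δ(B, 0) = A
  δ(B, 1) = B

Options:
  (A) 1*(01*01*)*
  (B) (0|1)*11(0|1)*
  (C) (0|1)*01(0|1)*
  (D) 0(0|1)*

Check each option against the DFA on short strings; one disagreement eliminates an option:
  (A) 1*(01*01*)*: agrees with the DFA on every string of length ≤ 6
  (B) (0|1)*11(0|1)*: on ε the DFA stays in A and accepts (A ∈ Accept), but the regex does not match it → eliminate
  (C) (0|1)*01(0|1)*: on ε the DFA stays in A and accepts (A ∈ Accept), but the regex does not match it → eliminate
  (D) 0(0|1)*: on ε the DFA stays in A and accepts (A ∈ Accept), but the regex does not match it → eliminate
Only (A) is consistent with the DFA.
(A) 1*(01*01*)*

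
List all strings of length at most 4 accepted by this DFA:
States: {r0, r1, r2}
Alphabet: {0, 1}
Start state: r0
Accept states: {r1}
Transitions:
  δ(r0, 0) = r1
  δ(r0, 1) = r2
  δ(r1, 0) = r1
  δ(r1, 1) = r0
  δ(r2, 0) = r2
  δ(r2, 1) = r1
0, 00, 11, 000, 010, 101, 110, 0000, 0010, 0100, 0111, 1001, 1010, 1100, 1110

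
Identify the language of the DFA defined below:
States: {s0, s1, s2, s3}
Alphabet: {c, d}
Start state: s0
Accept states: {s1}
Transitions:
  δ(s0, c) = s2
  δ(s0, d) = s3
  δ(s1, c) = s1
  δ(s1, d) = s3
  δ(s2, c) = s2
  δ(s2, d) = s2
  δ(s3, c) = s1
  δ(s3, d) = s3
Testing a few strings:
  'cdc' → reject
  'dc' → accept
  'd' → reject
  'cdd' → reject
State roles: s0=no input read; s1=started with d, last symbol c; s2=started with c (dead); s3=started with d, last symbol d
All strings over {c,d} that start with d and end with c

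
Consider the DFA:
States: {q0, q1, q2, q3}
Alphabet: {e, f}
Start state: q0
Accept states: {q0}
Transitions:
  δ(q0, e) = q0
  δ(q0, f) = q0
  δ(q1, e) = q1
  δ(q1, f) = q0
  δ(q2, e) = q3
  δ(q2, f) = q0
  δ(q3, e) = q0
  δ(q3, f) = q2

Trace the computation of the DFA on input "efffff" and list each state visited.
read 'e': q0 → q0
  read 'f': q0 → q0
  read 'f': q0 → q0
  read 'f': q0 → q0
  read 'f': q0 → q0
  read 'f': q0 → q0
q0 -> q0 -> q0 -> q0 -> q0 -> q0 -> q0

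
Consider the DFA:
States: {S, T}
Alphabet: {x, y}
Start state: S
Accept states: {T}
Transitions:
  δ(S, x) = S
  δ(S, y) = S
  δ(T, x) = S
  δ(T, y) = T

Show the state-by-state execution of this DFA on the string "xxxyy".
read 'x': S → S
  read 'x': S → S
  read 'x': S → S
  read 'y': S → S
  read 'y': S → S
S -> S -> S -> S -> S -> S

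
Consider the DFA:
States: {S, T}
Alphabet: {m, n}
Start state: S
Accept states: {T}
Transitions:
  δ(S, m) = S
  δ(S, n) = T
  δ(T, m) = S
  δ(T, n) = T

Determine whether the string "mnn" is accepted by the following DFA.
Processing string "mnn":
  S --m--> S
  S --n--> T
  T --n--> T
Final state: T
Accept states: {T}
Yes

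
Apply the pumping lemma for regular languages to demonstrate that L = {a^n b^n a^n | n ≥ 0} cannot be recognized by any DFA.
Assume L is regular with pumping length p. Idea: pumping the first a-block unbalances it against the other two.
Choose s = a^p b^p a^p ∈ L (|s| = 3p ≥ p). By the pumping lemma, s = xyz with |xy| ≤ p, |y| > 0, so y = a^k with k ≥ 1, inside the first a-block. Then xy²z = a^(p+k) b^p a^p. The first block has length p+k ≠ p, so the three block lengths are no longer equal and xy²z ∉ L.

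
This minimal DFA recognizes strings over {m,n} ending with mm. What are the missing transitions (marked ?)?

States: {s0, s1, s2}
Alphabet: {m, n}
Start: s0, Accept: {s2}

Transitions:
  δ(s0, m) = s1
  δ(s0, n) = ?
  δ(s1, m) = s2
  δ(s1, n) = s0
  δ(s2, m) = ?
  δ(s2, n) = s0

From the language and accept set, identify what each state tracks — s0: last symbol not m; s1: one trailing m; s2: two trailing m's.
Each missing δ(q, a) is the state matching the new tracked value after reading a.
δ(s0, n) = s0; δ(s2, m) = s2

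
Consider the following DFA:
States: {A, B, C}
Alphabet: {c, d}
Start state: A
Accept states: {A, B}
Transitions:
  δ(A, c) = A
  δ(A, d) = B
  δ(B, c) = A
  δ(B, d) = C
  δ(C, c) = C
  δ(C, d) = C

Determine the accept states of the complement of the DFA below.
Complement accept states = All states \ Original accept states
= {A, B, C} \ {A, B}
{C}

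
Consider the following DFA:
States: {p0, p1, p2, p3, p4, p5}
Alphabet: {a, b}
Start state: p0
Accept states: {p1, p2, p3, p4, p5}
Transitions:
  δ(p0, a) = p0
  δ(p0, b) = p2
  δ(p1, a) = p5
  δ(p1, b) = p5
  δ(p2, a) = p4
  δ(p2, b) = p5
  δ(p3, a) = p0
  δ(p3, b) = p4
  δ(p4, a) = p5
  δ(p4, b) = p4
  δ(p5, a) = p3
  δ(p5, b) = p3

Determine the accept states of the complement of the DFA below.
Complement accept states = All states \ Original accept states
= {p0, p1, p2, p3, p4, p5} \ {p1, p2, p3, p4, p5}
{p0}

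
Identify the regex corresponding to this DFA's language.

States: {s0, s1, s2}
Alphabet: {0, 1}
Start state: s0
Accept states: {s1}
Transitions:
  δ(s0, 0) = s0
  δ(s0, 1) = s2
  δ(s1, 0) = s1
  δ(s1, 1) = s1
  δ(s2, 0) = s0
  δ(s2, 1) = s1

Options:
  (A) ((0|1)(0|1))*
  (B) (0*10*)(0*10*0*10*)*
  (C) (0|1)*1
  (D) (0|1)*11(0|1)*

Check each option against the DFA on short strings; one disagreement eliminates an option:
  (A) ((0|1)(0|1))*: on ε the DFA stays in s0 and rejects (s0 ∉ Accept), but the regex matches it → eliminate
  (B) (0*10*)(0*10*0*10*)*: on '1' the DFA goes s0 → s2 and rejects (s2 ∉ Accept), but the regex matches it → eliminate
  (C) (0|1)*1: on '1' the DFA goes s0 → s2 and rejects (s2 ∉ Accept), but the regex matches it → eliminate
  (D) (0|1)*11(0|1)*: agrees with the DFA on every string of length ≤ 6
Only (D) is consistent with the DFA.
(D) (0|1)*11(0|1)*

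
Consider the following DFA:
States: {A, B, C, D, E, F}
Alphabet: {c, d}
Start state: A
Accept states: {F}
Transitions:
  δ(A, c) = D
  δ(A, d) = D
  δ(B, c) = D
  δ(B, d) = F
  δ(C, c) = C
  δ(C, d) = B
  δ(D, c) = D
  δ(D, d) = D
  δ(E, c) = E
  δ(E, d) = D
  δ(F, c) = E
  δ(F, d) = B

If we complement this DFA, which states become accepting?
Complement accept states = All states \ Original accept states
= {A, B, C, D, E, F} \ {F}
{A, B, C, D, E}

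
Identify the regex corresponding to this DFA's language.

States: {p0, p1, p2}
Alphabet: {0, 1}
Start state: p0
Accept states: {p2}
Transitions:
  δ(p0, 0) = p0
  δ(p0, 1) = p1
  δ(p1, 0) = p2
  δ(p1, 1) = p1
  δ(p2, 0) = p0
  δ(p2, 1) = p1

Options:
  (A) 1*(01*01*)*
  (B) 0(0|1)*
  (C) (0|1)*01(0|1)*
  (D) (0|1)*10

Check each option against the DFA on short strings; one disagreement eliminates an option:
  (A) 1*(01*01*)*: on ε the DFA stays in p0 and rejects (p0 ∉ Accept), but the regex matches it → eliminate
  (B) 0(0|1)*: on '0' the DFA goes p0 → p0 and rejects (p0 ∉ Accept), but the regex matches it → eliminate
  (C) (0|1)*01(0|1)*: on '01' the DFA goes p0 → p0 → p1 and rejects (p1 ∉ Accept), but the regex matches it → eliminate
  (D) (0|1)*10: agrees with the DFA on every string of length ≤ 6
Only (D) is consistent with the DFA.
(D) (0|1)*10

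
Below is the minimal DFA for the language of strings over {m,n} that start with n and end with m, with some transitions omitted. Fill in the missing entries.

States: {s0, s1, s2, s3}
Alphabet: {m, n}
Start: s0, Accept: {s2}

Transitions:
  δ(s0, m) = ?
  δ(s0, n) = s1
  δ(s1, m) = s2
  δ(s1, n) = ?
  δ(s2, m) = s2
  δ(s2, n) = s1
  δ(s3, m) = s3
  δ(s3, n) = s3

From the language and accept set, identify what each state tracks — s0: no input read; s1: started with n, last symbol n; s2: started with n, last symbol m; s3: started with m (dead).
Each missing δ(q, a) is the state matching the new tracked value after reading a.
δ(s0, m) = s3; δ(s1, n) = s1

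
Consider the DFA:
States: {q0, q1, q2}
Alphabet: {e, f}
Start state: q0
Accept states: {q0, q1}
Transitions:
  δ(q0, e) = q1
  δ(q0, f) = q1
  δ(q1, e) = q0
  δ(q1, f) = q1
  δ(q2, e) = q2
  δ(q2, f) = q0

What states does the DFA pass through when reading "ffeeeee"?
read 'f': q0 → q1
  read 'f': q1 → q1
  read 'e': q1 → q0
  read 'e': q0 → q1
  read 'e': q1 → q0
  read 'e': q0 → q1
  read 'e': q1 → q0
q0 -> q1 -> q1 -> q0 -> q1 -> q0 -> q1 -> q0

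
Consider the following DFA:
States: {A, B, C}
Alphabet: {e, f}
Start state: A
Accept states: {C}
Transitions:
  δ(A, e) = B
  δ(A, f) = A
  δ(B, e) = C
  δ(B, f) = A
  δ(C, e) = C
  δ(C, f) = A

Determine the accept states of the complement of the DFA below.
Complement accept states = All states \ Original accept states
= {A, B, C} \ {C}
{A, B}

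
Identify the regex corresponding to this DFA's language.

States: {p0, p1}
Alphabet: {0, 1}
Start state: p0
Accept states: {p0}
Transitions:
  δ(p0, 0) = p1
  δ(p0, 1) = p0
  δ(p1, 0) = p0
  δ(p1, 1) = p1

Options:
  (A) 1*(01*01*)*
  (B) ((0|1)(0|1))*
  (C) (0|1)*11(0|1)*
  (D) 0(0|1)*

Check each option against the DFA on short strings; one disagreement eliminates an option:
  (A) 1*(01*01*)*: agrees with the DFA on every string of length ≤ 6
  (B) ((0|1)(0|1))*: on '1' the DFA goes p0 → p0 and accepts (p0 ∈ Accept), but the regex does not match it → eliminate
  (C) (0|1)*11(0|1)*: on ε the DFA stays in p0 and accepts (p0 ∈ Accept), but the regex does not match it → eliminate
  (D) 0(0|1)*: on ε the DFA stays in p0 and accepts (p0 ∈ Accept), but the regex does not match it → eliminate
Only (A) is consistent with the DFA.
(A) 1*(01*01*)*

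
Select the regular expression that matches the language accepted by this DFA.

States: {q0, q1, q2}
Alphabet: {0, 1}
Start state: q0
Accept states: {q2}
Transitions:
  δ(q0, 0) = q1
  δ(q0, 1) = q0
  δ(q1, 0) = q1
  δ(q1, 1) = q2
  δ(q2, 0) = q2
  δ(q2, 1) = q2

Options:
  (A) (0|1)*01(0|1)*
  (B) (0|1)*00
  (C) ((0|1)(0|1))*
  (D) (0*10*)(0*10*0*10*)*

Check each option against the DFA on short strings; one disagreement eliminates an option:
  (A) (0|1)*01(0|1)*: agrees with the DFA on every string of length ≤ 6
  (B) (0|1)*00: on '00' the DFA goes q0 → q1 → q1 and rejects (q1 ∉ Accept), but the regex matches it → eliminate
  (C) ((0|1)(0|1))*: on ε the DFA stays in q0 and rejects (q0 ∉ Accept), but the regex matches it → eliminate
  (D) (0*10*)(0*10*0*10*)*: on '1' the DFA goes q0 → q0 and rejects (q0 ∉ Accept), but the regex matches it → eliminate
Only (A) is consistent with the DFA.
(A) (0|1)*01(0|1)*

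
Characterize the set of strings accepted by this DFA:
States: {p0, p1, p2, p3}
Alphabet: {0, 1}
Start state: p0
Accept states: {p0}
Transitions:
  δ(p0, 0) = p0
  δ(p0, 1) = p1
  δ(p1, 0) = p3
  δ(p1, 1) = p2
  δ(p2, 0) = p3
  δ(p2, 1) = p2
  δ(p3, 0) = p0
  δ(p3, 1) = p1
Testing a few strings:
  '0' → accept
  '11' → reject
  '1' → reject
  '011' → reject
State roles: p0=value ≡ 0 (mod 4); p1=value ≡ 1 (mod 4); p2=value ≡ 3 (mod 4); p3=value ≡ 2 (mod 4)
All binary strings representing a multiple of 4 (read in base 2; leading zeros allowed and ε counts as 0)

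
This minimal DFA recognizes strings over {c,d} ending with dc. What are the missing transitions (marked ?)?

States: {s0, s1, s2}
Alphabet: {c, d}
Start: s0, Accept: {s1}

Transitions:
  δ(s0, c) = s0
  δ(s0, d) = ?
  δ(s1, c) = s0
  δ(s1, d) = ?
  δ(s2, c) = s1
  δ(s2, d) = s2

From the language and accept set, identify what each state tracks — s0: no suffix match; s1: suffix is dc; s2: one trailing d.
Each missing δ(q, a) is the state matching the new tracked value after reading a.
δ(s0, d) = s2; δ(s1, d) = s2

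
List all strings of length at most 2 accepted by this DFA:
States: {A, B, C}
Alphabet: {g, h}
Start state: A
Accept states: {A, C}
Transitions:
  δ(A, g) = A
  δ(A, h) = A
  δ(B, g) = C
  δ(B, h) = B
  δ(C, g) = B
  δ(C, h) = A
ε, g, h, gg, gh, hg, hh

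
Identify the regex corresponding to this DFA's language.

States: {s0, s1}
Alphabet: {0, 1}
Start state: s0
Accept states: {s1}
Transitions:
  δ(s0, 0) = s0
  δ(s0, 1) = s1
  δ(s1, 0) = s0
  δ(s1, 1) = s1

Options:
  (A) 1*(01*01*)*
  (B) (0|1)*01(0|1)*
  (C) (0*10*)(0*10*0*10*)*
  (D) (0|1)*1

Check each option against the DFA on short strings; one disagreement eliminates an option:
  (A) 1*(01*01*)*: on ε the DFA stays in s0 and rejects (s0 ∉ Accept), but the regex matches it → eliminate
  (B) (0|1)*01(0|1)*: on '1' the DFA goes s0 → s1 and accepts (s1 ∈ Accept), but the regex does not match it → eliminate
  (C) (0*10*)(0*10*0*10*)*: on '10' the DFA goes s0 → s1 → s0 and rejects (s0 ∉ Accept), but the regex matches it → eliminate
  (D) (0|1)*1: agrees with the DFA on every string of length ≤ 6
Only (D) is consistent with the DFA.
(D) (0|1)*1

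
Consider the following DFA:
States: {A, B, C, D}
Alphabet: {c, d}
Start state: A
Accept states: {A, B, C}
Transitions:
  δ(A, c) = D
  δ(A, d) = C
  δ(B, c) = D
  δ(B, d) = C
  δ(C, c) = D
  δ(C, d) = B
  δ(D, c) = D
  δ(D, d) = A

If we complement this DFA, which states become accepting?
Complement accept states = All states \ Original accept states
= {A, B, C, D} \ {A, B, C}
{D}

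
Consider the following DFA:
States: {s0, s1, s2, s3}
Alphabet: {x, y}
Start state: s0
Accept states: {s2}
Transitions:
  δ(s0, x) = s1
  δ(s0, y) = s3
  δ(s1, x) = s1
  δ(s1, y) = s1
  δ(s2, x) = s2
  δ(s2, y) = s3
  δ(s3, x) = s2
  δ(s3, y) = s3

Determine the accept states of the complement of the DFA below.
Complement accept states = All states \ Original accept states
= {s0, s1, s2, s3} \ {s2}
{s0, s1, s3}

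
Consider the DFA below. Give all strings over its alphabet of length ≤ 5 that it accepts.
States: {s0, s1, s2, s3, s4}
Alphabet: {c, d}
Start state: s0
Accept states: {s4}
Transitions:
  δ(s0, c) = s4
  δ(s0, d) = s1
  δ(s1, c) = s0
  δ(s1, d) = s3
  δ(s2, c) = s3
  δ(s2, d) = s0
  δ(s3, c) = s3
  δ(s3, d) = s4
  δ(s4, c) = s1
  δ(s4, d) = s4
c, cd, cdd, dcc, ddd, cccc, ccdd, cddd, dccd, ddcd, dddd, ccccd, ccdcd, ccddd, cdccc, cdcdd, cdddd, dccdd, dcdcc, dcddd, ddccd, ddcdd, ddddd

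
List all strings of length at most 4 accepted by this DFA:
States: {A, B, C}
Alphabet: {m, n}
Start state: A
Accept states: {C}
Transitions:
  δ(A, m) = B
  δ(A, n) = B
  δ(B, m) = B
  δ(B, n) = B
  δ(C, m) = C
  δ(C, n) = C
None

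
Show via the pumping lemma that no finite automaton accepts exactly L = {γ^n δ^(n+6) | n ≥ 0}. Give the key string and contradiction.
Assume L is regular with pumping length p. Idea: pumping the γ-block breaks the fixed offset of 6.
Choose s = γ^p δ^(p+6) ∈ L. By the pumping lemma, s = xyz with |xy| ≤ p, |y| > 0, so y = γ^k with k ≥ 1. Then xy²z = γ^(p+k) δ^(p+6). For this to be in L we would need p+6 = (p+k)+6, i.e. k = 0, contradicting k ≥ 1. So xy²z ∉ L.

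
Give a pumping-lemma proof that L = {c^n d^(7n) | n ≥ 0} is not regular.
Assume L is regular with pumping length p. Idea: pumping the c-block breaks the 1:7 ratio.
Choose s = c^p d^(7p) (length 8p ≥ p). By the pumping lemma, s = xyz with |xy| ≤ p, |y| > 0, so y = c^k with k ≥ 1. Then xy²z = c^(p+k) d^(7p). For this to be in L we would need 7p = 7(p+k), i.e. 7k = 0, contradicting k ≥ 1. So xy²z ∉ L.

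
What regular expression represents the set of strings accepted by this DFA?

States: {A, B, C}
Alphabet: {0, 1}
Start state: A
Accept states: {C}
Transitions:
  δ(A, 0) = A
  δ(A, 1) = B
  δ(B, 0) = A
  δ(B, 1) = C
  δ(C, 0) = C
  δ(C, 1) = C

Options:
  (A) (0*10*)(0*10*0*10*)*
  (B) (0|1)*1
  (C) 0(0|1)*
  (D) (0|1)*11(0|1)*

Check each option against the DFA on short strings; one disagreement eliminates an option:
  (A) (0*10*)(0*10*0*10*)*: on '1' the DFA goes A → B and rejects (B ∉ Accept), but the regex matches it → eliminate
  (B) (0|1)*1: on '1' the DFA goes A → B and rejects (B ∉ Accept), but the regex matches it → eliminate
  (C) 0(0|1)*: on '0' the DFA goes A → A and rejects (A ∉ Accept), but the regex matches it → eliminate
  (D) (0|1)*11(0|1)*: agrees with the DFA on every string of length ≤ 6
Only (D) is consistent with the DFA.
(D) (0|1)*11(0|1)*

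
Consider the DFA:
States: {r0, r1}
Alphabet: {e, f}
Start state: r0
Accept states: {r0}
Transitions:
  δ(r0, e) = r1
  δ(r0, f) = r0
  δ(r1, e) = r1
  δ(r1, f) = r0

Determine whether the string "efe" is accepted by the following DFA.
Processing string "efe":
  r0 --e--> r1
  r1 --f--> r0
  r0 --e--> r1
Final state: r1
Accept states: {r0}
No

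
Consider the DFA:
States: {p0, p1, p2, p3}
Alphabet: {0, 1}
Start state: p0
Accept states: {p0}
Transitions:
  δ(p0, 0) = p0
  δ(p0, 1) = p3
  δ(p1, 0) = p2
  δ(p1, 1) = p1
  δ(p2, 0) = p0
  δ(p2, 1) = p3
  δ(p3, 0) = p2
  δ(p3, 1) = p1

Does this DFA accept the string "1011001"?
Processing string "1011001":
  p0 --1--> p3
  p3 --0--> p2
  p2 --1--> p3
  p3 --1--> p1
  p1 --0--> p2
  p2 --0--> p0
  p0 --1--> p3
Final state: p3
Accept states: {p0}
No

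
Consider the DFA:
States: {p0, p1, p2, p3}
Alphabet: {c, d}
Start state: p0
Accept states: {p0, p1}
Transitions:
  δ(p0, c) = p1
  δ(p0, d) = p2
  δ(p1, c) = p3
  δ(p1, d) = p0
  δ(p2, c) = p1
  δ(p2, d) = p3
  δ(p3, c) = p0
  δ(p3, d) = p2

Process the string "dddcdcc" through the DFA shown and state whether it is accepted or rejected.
Processing string "dddcdcc":
  p0 --d--> p2
  p2 --d--> p3
  p3 --d--> p2
  p2 --c--> p1
  p1 --d--> p0
  p0 --c--> p1
  p1 --c--> p3
Final state: p3
Accept states: {p0, p1}
No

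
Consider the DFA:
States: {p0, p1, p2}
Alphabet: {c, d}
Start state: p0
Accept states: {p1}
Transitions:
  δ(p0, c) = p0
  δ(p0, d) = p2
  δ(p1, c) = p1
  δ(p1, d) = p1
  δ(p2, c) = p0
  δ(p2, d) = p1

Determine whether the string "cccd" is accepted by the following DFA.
Processing string "cccd":
  p0 --c--> p0
  p0 --c--> p0
  p0 --c--> p0
  p0 --d--> p2
Final state: p2
Accept states: {p1}
No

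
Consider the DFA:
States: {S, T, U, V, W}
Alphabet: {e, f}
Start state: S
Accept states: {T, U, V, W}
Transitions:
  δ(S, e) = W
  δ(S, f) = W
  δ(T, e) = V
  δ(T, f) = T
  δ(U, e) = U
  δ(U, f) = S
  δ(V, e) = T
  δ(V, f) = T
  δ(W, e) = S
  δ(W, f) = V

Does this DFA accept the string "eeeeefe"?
Processing string "eeeeefe":
  S --e--> W
  W --e--> S
  S --e--> W
  W --e--> S
  S --e--> W
  W --f--> V
  V --e--> T
Final state: T
Accept states: {T, U, V, W}
Yes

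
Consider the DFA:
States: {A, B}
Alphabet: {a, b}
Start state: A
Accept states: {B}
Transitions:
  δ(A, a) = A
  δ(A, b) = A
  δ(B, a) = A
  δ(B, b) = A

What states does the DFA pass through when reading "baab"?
read 'b': A → A
  read 'a': A → A
  read 'a': A → A
  read 'b': A → A
A -> A -> A -> A -> A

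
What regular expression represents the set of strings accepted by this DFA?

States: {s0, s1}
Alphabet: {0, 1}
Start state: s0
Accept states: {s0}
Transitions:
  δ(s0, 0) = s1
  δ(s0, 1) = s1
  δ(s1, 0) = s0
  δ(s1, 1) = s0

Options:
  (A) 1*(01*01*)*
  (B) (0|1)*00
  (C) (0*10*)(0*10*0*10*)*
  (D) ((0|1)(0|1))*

Check each option against the DFA on short strings; one disagreement eliminates an option:
  (A) 1*(01*01*)*: on '1' the DFA goes s0 → s1 and rejects (s1 ∉ Accept), but the regex matches it → eliminate
  (B) (0|1)*00: on ε the DFA stays in s0 and accepts (s0 ∈ Accept), but the regex does not match it → eliminate
  (C) (0*10*)(0*10*0*10*)*: on ε the DFA stays in s0 and accepts (s0 ∈ Accept), but the regex does not match it → eliminate
  (D) ((0|1)(0|1))*: agrees with the DFA on every string of length ≤ 6
Only (D) is consistent with the DFA.
(D) ((0|1)(0|1))*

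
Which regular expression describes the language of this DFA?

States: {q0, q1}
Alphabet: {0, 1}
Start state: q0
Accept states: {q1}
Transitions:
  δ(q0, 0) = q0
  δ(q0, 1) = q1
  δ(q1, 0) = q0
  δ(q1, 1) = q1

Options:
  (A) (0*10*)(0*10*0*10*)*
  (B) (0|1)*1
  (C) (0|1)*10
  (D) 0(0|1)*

Check each option against the DFA on short strings; one disagreement eliminates an option:
  (A) (0*10*)(0*10*0*10*)*: on '10' the DFA goes q0 → q1 → q0 and rejects (q0 ∉ Accept), but the regex matches it → eliminate
  (B) (0|1)*1: agrees with the DFA on every string of length ≤ 6
  (C) (0|1)*10: on '1' the DFA goes q0 → q1 and accepts (q1 ∈ Accept), but the regex does not match it → eliminate
  (D) 0(0|1)*: on '0' the DFA goes q0 → q0 and rejects (q0 ∉ Accept), but the regex matches it → eliminate
Only (B) is consistent with the DFA.
(B) (0|1)*1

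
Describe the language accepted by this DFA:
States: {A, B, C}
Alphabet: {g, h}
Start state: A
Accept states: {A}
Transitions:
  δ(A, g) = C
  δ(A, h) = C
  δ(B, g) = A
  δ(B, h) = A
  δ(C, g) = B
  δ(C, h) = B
Testing a few strings:
  'hgg' → accept
  'ghg' → accept
  'h' → reject
  'ghhg' → reject
State roles: A=length ≡ 0 (mod 3); B=length ≡ 2 (mod 3); C=length ≡ 1 (mod 3)
All strings over {g,h} whose length is a multiple of 3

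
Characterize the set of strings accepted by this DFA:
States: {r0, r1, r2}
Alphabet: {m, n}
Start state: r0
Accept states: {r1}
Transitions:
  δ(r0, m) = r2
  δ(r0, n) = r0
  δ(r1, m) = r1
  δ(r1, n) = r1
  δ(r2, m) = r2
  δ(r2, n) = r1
Testing a few strings:
  'mmnm' → accept
  'mnmn' → accept
  'mmnn' → accept
  'mmn' → accept
State roles: r0=no m seen yet; r1=substring mn seen; r2=seen a m, waiting for n
All strings over {m,n} containing the substring mn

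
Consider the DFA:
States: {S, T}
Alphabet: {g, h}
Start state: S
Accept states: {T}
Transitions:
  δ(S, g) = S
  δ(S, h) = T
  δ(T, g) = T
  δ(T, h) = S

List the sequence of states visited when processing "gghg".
read 'g': S → S
  read 'g': S → S
  read 'h': S → T
  read 'g': T → T
S -> S -> S -> T -> T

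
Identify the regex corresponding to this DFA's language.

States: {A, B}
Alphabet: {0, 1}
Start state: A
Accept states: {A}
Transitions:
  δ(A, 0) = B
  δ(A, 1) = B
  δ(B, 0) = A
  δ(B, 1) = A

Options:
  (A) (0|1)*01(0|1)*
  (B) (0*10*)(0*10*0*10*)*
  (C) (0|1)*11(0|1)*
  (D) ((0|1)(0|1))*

Check each option against the DFA on short strings; one disagreement eliminates an option:
  (A) (0|1)*01(0|1)*: on ε the DFA stays in A and accepts (A ∈ Accept), but the regex does not match it → eliminate
  (B) (0*10*)(0*10*0*10*)*: on ε the DFA stays in A and accepts (A ∈ Accept), but the regex does not match it → eliminate
  (C) (0|1)*11(0|1)*: on ε the DFA stays in A and accepts (A ∈ Accept), but the regex does not match it → eliminate
  (D) ((0|1)(0|1))*: agrees with the DFA on every string of length ≤ 6
Only (D) is consistent with the DFA.
(D) ((0|1)(0|1))*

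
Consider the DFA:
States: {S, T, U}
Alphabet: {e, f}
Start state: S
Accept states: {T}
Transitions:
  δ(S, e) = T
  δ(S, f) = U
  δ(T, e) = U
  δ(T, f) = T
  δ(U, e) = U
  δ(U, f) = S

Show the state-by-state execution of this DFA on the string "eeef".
read 'e': S → T
  read 'e': T → U
  read 'e': U → U
  read 'f': U → S
S -> T -> U -> U -> S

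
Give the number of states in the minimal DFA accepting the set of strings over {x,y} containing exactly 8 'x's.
By Myhill–Nerode, count the distinguishable equivalence classes: 10 classes — having seen 0, 1, …, 8, or >8 copies of 'x'; the count-8 class is the only accepting one and >8 is dead.
10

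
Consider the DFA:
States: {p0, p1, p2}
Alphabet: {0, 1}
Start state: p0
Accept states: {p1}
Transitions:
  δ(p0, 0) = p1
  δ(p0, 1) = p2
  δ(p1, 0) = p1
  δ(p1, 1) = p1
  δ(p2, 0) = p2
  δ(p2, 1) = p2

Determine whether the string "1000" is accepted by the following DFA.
Processing string "1000":
  p0 --1--> p2
  p2 --0--> p2
  p2 --0--> p2
  p2 --0--> p2
Final state: p2
Accept states: {p1}
No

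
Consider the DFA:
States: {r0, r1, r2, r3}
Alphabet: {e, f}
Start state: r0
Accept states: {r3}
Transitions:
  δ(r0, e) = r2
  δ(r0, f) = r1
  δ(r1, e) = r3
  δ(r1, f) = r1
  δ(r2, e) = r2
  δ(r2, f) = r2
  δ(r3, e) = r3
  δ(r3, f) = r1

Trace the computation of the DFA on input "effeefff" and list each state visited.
read 'e': r0 → r2
  read 'f': r2 → r2
  read 'f': r2 → r2
  read 'e': r2 → r2
  read 'e': r2 → r2
  read 'f': r2 → r2
  read 'f': r2 → r2
  read 'f': r2 → r2
r0 -> r2 -> r2 -> r2 -> r2 -> r2 -> r2 -> r2 -> r2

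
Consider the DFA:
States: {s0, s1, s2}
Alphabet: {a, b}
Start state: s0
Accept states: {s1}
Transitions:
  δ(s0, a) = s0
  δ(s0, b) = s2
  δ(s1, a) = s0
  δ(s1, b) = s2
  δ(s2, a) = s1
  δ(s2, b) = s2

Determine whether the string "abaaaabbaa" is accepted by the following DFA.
Processing string "abaaaabbaa":
  s0 --a--> s0
  s0 --b--> s2
  s2 --a--> s1
  s1 --a--> s0
  s0 --a--> s0
  s0 --a--> s0
  s0 --b--> s2
  s2 --b--> s2
  s2 --a--> s1
  s1 --a--> s0
Final state: s0
Accept states: {s1}
No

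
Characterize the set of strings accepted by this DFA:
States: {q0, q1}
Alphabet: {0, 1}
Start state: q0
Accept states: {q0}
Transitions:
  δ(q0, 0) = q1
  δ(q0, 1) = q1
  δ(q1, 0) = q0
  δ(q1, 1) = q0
Testing a few strings:
  '1' → reject
  '11' → accept
  '0' → reject
  '001' → reject
State roles: q0=even length so far; q1=odd length so far
All binary strings of even length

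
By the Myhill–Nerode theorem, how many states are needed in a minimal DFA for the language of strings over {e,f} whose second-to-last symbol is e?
By Myhill–Nerode, count the distinguishable equivalence classes: 2^2 = 4 classes — the DFA must remember the last 2 symbols read; every pair of distinct length-2 suffixes is distinguishable by some continuation.
4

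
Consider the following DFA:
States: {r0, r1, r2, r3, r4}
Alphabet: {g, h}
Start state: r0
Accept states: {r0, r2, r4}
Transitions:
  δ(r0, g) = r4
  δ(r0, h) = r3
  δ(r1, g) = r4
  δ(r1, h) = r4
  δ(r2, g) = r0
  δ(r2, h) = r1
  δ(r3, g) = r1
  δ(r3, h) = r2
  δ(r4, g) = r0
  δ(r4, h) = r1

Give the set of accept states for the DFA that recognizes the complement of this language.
Complement accept states = All states \ Original accept states
= {r0, r1, r2, r3, r4} \ {r0, r2, r4}
{r1, r3}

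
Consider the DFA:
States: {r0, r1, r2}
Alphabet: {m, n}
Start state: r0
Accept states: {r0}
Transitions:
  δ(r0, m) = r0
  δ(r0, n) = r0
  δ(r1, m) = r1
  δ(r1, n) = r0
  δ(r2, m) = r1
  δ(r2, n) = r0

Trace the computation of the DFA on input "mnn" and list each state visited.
read 'm': r0 → r0
  read 'n': r0 → r0
  read 'n': r0 → r0
r0 -> r0 -> r0 -> r0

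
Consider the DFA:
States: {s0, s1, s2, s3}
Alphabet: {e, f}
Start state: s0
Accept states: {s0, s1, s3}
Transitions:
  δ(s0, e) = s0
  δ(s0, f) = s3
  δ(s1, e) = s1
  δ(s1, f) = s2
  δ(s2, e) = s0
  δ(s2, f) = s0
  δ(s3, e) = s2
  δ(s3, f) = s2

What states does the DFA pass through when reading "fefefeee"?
read 'f': s0 → s3
  read 'e': s3 → s2
  read 'f': s2 → s0
  read 'e': s0 → s0
  read 'f': s0 → s3
  read 'e': s3 → s2
  read 'e': s2 → s0
  read 'e': s0 → s0
s0 -> s3 -> s2 -> s0 -> s0 -> s3 -> s2 -> s0 -> s0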